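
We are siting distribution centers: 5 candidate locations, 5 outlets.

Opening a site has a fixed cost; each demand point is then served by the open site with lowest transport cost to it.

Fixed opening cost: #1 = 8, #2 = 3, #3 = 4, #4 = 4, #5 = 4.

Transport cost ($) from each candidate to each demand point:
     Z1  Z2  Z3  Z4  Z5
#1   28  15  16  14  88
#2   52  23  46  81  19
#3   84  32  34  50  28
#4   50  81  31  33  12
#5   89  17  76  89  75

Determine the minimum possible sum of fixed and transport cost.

97

Open {#1, #4}: assign each demand point to its cheapest open site.
  Z1→#1 28, Z2→#1 15, Z3→#1 16, Z4→#1 14, Z5→#4 12
  transport cost 85, fixed 12 → total 97.
Compare {#1, #2, #4}: transport cost 85 + fixed 15 = 100.
Compare {#1, #3, #4}: transport cost 85 + fixed 16 = 101.
Compare {#1, #4, #5}: transport cost 85 + fixed 16 = 101.
All other subsets cost ≥ 100. Minimum total cost: 97.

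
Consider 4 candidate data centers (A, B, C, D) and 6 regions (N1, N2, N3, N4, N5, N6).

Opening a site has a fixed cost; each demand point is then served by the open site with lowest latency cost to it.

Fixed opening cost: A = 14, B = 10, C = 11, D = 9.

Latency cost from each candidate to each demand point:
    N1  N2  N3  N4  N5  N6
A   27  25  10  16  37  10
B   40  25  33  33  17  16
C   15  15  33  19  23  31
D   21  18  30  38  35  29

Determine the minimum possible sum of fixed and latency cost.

114

Open {A, C}: assign each demand point to its cheapest open site.
  N1→C 15, N2→C 15, N3→A 10, N4→A 16, N5→C 23, N6→A 10
  latency cost 89, fixed 25 → total 114.
Compare {A, B, C}: latency cost 83 + fixed 35 = 118.
Compare {A, C, D}: latency cost 89 + fixed 34 = 123.
Compare {A, B, D}: latency cost 92 + fixed 33 = 125.
All other subsets cost ≥ 118. Minimum total cost: 114.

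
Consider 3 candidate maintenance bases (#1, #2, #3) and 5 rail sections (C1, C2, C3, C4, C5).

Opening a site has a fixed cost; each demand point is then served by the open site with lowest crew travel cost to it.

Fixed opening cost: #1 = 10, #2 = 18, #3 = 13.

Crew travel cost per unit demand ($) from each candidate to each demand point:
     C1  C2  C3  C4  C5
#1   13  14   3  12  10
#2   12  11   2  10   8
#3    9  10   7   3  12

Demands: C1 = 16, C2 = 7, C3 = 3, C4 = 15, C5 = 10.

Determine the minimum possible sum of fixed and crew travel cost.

376

Open {#2, #3}: assign each demand point to its cheapest open site.
  C1→#3 16×9=144, C2→#3 7×10=70, C3→#2 3×2=6, C4→#3 15×3=45, C5→#2 10×8=80
  crew travel cost 345, fixed 31 → total 376.
Compare {#1, #2, #3}: crew travel cost 345 + fixed 41 = 386.
Compare {#1, #3}: crew travel cost 368 + fixed 23 = 391.
Compare {#3}: crew travel cost 400 + fixed 13 = 413.
All other subsets cost ≥ 386. Minimum total cost: 376.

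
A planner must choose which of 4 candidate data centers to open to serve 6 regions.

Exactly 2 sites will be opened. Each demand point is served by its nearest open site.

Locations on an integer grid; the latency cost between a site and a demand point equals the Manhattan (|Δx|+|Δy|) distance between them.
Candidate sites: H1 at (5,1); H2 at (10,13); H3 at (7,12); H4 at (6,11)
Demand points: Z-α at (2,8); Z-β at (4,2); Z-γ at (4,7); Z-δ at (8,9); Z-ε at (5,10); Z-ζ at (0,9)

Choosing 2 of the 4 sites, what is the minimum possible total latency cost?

Open {H1, H4}.
  Z-α→H4 7, Z-β→H1 2, Z-γ→H4 6, Z-δ→H4 4, Z-ε→H4 2, Z-ζ→H4 8  ⇒ total 29.
Compare {H1, H3}: total 36.
Compare {H2, H4}: total 38.
No size-2 selection does better; minimum is 29.

29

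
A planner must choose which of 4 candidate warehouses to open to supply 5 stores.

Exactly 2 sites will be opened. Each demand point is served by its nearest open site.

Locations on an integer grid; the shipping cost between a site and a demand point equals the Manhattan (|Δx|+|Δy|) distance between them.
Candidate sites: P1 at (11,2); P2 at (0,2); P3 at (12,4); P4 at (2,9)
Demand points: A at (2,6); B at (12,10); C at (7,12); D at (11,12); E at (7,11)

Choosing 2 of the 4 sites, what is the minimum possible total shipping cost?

33

Open {P3, P4}.
  A→P4 3, B→P3 6, C→P4 8, D→P3 9, E→P4 7  ⇒ total 33.
Compare {P1, P4}: total 37.
Compare {P2, P4}: total 41.
No size-2 selection does better; minimum is 33.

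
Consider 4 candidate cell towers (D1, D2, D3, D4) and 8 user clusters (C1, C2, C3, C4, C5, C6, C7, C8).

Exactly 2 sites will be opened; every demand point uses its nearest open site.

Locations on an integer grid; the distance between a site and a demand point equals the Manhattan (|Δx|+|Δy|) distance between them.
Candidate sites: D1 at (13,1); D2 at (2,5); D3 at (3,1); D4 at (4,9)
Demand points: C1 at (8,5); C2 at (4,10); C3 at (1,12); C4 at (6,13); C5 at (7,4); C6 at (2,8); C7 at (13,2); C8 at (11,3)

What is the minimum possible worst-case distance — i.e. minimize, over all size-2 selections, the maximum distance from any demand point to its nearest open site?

8

Open {D1, D4}.
  Farthest demand point is C1 at distance 8 (to D4); all others are ≤ 8.
With {D3, D4} the worst case is 11.
With {D1, D2} the worst case is 12.
No size-2 selection achieves below 8.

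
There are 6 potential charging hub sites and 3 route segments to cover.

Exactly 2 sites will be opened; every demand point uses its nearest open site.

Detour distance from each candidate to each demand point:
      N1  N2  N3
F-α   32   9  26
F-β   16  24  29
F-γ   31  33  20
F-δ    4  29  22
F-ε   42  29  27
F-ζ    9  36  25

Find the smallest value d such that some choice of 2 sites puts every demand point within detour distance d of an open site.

22

Open {F-α, F-δ}.
  Farthest demand point is N3 at detour distance 22 (to F-δ); all others are ≤ 22.
With {F-β, F-γ} the worst case is 24.
With {F-β, F-δ} the worst case is 24.
No size-2 selection achieves below 22.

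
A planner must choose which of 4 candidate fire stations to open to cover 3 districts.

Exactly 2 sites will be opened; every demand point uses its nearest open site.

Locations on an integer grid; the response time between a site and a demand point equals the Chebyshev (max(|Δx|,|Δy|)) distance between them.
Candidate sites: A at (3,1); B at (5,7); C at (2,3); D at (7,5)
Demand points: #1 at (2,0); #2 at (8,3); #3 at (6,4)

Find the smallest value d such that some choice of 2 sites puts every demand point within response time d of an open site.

2

Open {A, D}.
  Farthest demand point is #2 at response time 2 (to D); all others are ≤ 2.
With {C, D} the worst case is 3.
With {A, B} the worst case is 4.
No size-2 selection achieves below 2.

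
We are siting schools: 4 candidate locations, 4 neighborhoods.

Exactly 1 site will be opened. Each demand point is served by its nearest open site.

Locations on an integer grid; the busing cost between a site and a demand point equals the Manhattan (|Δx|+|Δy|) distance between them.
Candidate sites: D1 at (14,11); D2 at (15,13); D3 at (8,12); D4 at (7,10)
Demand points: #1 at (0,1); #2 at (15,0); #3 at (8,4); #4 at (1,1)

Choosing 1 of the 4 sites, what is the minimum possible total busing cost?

56

Open {D4}.
  #1→D4 16, #2→D4 18, #3→D4 7, #4→D4 15  ⇒ total 56.
Compare {D3}: total 64.
Compare {D1}: total 72.
No size-1 selection does better; minimum is 56.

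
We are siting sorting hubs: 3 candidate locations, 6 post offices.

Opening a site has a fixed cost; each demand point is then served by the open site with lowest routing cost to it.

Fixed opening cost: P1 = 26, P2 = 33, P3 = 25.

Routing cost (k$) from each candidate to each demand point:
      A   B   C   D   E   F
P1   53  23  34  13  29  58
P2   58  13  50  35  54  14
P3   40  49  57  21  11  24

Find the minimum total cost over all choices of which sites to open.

196

Open {P1, P3}: assign each demand point to its cheapest open site.
  A→P3 40, B→P1 23, C→P1 34, D→P1 13, E→P3 11, F→P3 24
  routing cost 145, fixed 51 → total 196.
Compare {P2, P3}: routing cost 149 + fixed 58 = 207.
Compare {P1, P2, P3}: routing cost 125 + fixed 84 = 209.
Compare {P1, P2}: routing cost 156 + fixed 59 = 215.
All other subsets cost ≥ 207. Minimum total cost: 196.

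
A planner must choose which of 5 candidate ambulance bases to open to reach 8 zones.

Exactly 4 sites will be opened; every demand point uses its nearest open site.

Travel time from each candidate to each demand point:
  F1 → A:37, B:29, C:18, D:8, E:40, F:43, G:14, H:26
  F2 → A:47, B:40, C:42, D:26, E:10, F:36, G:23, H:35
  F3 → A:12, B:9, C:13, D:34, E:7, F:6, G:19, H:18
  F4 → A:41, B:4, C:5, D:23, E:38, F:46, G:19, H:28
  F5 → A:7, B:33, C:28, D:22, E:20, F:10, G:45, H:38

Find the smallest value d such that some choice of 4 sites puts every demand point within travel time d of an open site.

Open {F1, F2, F3, F4}.
  Farthest demand point is H at travel time 18 (to F3); all others are ≤ 18.
With {F1, F2, F3, F5} the worst case is 18.
With {F1, F3, F4, F5} the worst case is 18.
No size-4 selection achieves below 18.

18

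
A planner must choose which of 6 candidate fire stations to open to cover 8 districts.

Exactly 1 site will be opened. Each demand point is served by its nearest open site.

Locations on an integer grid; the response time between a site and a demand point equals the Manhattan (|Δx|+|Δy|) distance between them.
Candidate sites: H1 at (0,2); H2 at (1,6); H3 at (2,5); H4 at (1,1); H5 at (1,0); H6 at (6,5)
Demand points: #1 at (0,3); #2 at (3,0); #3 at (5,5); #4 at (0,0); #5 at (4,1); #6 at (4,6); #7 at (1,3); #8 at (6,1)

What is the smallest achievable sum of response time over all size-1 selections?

34

Open {H4}.
  #1→H4 3, #2→H4 3, #3→H4 8, #4→H4 2, #5→H4 3, #6→H4 8, #7→H4 2, #8→H4 5  ⇒ total 34.
Compare {H1}: total 38.
Compare {H5}: total 38.
No size-1 selection does better; minimum is 34.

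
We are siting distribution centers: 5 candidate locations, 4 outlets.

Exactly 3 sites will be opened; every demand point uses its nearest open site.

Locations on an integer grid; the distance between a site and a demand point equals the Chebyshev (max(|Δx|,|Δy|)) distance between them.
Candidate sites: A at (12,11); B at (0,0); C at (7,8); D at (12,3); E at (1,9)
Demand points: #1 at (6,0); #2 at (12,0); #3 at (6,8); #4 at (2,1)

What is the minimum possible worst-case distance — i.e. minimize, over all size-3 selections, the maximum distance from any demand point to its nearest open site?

Open {A, B, D}.
  Farthest demand point is #1 at distance 6 (to B); all others are ≤ 6.
With {B, C, D} the worst case is 6.
With {B, D, E} the worst case is 6.
No size-3 selection achieves below 6.

6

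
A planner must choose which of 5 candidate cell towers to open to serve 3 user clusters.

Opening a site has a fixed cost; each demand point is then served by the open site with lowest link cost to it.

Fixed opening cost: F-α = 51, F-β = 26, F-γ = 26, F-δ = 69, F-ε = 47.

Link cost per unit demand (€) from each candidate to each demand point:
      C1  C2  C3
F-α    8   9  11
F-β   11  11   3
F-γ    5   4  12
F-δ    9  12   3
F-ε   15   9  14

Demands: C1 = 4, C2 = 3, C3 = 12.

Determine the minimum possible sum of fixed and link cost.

120

Open {F-β, F-γ}: assign each demand point to its cheapest open site.
  C1→F-γ 4×5=20, C2→F-γ 3×4=12, C3→F-β 12×3=36
  link cost 68, fixed 52 → total 120.
Compare {F-β}: link cost 113 + fixed 26 = 139.
Compare {F-γ, F-δ}: link cost 68 + fixed 95 = 163.
Compare {F-β, F-γ, F-ε}: link cost 68 + fixed 99 = 167.
All other subsets cost ≥ 139. Minimum total cost: 120.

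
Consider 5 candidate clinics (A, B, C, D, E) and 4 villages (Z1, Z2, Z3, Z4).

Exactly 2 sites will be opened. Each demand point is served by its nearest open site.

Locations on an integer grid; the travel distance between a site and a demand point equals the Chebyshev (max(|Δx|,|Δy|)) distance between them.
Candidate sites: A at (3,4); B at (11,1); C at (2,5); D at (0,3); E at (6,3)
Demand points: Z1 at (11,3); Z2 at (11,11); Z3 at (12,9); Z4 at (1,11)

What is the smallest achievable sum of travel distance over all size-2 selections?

Open {B, E}.
  Z1→B 2, Z2→E 8, Z3→E 6, Z4→E 8  ⇒ total 24.
Compare {A, B}: total 25.
Compare {B, C}: total 25.
No size-2 selection does better; minimum is 24.

24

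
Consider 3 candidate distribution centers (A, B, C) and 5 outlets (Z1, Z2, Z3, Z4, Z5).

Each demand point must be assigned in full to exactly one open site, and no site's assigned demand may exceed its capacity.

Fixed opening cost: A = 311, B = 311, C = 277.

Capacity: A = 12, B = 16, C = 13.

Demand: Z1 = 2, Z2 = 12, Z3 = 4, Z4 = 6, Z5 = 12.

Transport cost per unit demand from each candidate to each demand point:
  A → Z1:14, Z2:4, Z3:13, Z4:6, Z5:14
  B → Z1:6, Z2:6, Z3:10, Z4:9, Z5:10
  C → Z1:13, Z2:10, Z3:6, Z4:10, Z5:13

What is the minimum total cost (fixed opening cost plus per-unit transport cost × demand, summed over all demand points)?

1163

Open {A, B, C}; cheapest assignment that respects the capacities:
  A (cap 12, load 12): Z2 — cost 12×4 = 48
  B (cap 16, load 14): Z1, Z5 — cost 2×6 + 12×10 = 132
  C (cap 13, load 10): Z3, Z4 — cost 4×6 + 6×10 = 84
  Shipping 264, fixed 899 → total 1163.
  Any other capacity-feasible assignment to {A, B, C} ships for at least 264.
Total demand is 36 and no other set of sites has combined capacity ≥ 36, so {A, B, C} is the only feasible choice of open sites. Minimum: 1163.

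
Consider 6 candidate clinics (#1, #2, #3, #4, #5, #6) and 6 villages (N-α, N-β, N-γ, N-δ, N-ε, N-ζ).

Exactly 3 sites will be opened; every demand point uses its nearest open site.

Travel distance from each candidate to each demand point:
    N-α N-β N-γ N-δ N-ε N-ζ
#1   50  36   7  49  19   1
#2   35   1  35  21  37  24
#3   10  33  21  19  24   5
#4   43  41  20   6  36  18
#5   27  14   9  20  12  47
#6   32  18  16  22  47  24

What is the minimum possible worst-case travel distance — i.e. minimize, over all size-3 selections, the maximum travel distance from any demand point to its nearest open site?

Open {#3, #4, #5}.
  Farthest demand point is N-β at travel distance 14 (to #5); all others are ≤ 14.
With {#1, #2, #3} the worst case is 19.
With {#1, #3, #5} the worst case is 19.
No size-3 selection achieves below 14.

14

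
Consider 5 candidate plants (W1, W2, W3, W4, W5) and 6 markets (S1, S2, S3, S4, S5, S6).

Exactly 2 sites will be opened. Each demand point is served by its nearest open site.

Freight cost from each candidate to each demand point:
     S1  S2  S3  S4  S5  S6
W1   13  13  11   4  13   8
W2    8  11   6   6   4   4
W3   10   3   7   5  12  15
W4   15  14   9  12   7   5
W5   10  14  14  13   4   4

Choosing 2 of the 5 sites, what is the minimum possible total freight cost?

Open {W2, W3}.
  S1→W2 8, S2→W3 3, S3→W2 6, S4→W3 5, S5→W2 4, S6→W2 4  ⇒ total 30.
Compare {W3, W5}: total 33.
Compare {W1, W2}: total 37.
No size-2 selection does better; minimum is 30.

30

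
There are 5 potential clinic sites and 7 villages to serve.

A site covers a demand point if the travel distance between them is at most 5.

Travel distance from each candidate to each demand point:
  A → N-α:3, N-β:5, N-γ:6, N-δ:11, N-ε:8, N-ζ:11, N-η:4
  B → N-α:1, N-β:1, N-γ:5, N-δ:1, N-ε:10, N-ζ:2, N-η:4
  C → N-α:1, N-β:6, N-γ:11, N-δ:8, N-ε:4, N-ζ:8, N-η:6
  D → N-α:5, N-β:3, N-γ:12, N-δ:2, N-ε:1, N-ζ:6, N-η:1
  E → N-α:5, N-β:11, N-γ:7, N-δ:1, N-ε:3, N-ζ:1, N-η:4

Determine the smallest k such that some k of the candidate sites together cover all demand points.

2

Coverage sets (demand points within 5 of each site):
  A: {N-α, N-β, N-η}
  B: {N-α, N-β, N-γ, N-δ, N-ζ, N-η}
  C: {N-α, N-ε}
  D: {N-α, N-β, N-δ, N-ε, N-η}
  E: {N-α, N-δ, N-ε, N-ζ, N-η}
No single site covers all 7 demand points.
But {B, C} covers everything, so the minimum is 2.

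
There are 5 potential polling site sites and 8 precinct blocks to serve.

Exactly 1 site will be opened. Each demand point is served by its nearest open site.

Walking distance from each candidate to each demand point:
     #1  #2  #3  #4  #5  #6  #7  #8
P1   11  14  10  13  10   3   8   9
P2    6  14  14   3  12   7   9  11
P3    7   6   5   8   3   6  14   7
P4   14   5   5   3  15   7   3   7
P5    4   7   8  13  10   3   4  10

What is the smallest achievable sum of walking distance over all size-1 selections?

Open {P3}.
  #1→P3 7, #2→P3 6, #3→P3 5, #4→P3 8, #5→P3 3, #6→P3 6, #7→P3 14, #8→P3 7  ⇒ total 56.
Compare {P4}: total 59.
Compare {P5}: total 59.
No size-1 selection does better; minimum is 56.

56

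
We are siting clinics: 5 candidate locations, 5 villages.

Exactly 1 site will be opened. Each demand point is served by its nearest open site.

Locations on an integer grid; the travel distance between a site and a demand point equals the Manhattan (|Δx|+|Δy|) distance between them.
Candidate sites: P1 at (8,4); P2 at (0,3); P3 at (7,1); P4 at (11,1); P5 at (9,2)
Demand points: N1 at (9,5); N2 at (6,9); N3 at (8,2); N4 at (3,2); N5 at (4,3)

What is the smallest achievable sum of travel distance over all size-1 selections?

Open {P1}.
  N1→P1 2, N2→P1 7, N3→P1 2, N4→P1 7, N5→P1 5  ⇒ total 23.
Compare {P5}: total 26.
Compare {P3}: total 27.
No size-1 selection does better; minimum is 23.

23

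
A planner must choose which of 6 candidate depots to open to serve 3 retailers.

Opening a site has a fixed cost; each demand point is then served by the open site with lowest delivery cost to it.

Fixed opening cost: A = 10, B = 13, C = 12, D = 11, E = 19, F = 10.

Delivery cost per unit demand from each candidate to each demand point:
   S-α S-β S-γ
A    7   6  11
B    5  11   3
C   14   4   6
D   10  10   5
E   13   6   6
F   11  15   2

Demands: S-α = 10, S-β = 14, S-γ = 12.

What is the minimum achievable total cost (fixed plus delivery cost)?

165

Open {B, C, F}: assign each demand point to its cheapest open site.
  S-α→B 10×5=50, S-β→C 14×4=56, S-γ→F 12×2=24
  delivery cost 130, fixed 35 → total 165.
Compare {B, C}: delivery cost 142 + fixed 25 = 167.
Compare {A, B, C, F}: delivery cost 130 + fixed 45 = 175.
Compare {B, C, D, F}: delivery cost 130 + fixed 46 = 176.
All other subsets cost ≥ 167. Minimum total cost: 165.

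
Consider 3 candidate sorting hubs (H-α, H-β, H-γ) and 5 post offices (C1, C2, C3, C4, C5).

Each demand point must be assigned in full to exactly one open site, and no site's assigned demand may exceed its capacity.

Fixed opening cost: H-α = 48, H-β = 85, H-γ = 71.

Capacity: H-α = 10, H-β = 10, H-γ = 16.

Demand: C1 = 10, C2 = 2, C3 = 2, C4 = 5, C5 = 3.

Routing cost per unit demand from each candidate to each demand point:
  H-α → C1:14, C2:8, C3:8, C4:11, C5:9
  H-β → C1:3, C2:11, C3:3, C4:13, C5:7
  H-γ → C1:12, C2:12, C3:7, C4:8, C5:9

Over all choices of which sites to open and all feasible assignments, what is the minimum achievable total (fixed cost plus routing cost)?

291

Open {H-β, H-γ}; cheapest assignment that respects the capacities:
  H-β (cap 10, load 10): C1 — cost 10×3 = 30
  H-γ (cap 16, load 12): C2, C3, C4, C5 — cost 2×12 + 2×7 + 5×8 + 3×9 = 105
  Shipping 135, fixed 156 → total 291.
  Any other capacity-feasible assignment to {H-β, H-γ} ships for at least 135.
Compare {H-α, H-β, H-γ}: its best feasible assignment gives total 331.
Compare {H-α, H-γ}: its best feasible assignment gives total 338.
Every other set of open sites that can feasibly serve all demand totals ≥ 331 even under its best assignment. Minimum: 291.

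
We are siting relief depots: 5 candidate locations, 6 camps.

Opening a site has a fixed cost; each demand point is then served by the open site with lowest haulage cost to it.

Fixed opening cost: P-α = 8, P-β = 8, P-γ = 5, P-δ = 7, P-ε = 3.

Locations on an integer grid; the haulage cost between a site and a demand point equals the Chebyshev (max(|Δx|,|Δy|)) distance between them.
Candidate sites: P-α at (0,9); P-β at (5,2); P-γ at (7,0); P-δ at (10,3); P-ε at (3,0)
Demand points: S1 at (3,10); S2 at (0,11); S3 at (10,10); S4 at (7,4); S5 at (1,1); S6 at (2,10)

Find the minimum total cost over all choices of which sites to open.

Open {P-α, P-ε}: assign each demand point to its cheapest open site.
  S1→P-α 3, S2→P-α 2, S3→P-α 10, S4→P-ε 4, S5→P-ε 2, S6→P-α 2
  haulage cost 23, fixed 11 → total 34.
Compare {P-α, P-β}: haulage cost 21 + fixed 16 = 37.
Compare {P-α, P-δ, P-ε}: haulage cost 19 + fixed 18 = 37.
Compare {P-α, P-β, P-ε}: haulage cost 19 + fixed 19 = 38.
All other subsets cost ≥ 37. Minimum total cost: 34.

34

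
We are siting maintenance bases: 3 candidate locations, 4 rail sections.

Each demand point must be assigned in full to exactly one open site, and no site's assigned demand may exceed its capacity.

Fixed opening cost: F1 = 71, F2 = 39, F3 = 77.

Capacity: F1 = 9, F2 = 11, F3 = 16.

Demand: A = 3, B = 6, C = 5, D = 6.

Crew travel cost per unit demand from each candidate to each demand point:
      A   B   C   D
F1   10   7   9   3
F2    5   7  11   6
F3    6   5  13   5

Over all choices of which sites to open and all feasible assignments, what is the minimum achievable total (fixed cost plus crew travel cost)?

246

Open {F2, F3}; cheapest assignment that respects the capacities:
  F2 (cap 11, load 8): A, C — cost 3×5 + 5×11 = 70
  F3 (cap 16, load 12): B, D — cost 6×5 + 6×5 = 60
  Shipping 130, fixed 116 → total 246.
  Any other capacity-feasible assignment to {F2, F3} ships for at least 130.
Compare {F1, F2}: its best feasible assignment gives total 255.
Compare {F1, F3}: its best feasible assignment gives total 271.
Every other set of open sites that can feasibly serve all demand totals ≥ 255 even under its best assignment. Minimum: 246.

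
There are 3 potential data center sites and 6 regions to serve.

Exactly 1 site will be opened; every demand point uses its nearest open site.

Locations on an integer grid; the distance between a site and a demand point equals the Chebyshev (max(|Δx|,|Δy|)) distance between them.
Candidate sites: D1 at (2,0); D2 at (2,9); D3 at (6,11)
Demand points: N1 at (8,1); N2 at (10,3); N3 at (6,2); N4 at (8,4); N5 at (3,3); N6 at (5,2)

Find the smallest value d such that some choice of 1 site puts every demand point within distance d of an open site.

Open {D1}.
  Farthest demand point is N2 at distance 8 (to D1); all others are ≤ 8.
With {D2} the worst case is 8.
With {D3} the worst case is 10.
No size-1 selection achieves below 8.

8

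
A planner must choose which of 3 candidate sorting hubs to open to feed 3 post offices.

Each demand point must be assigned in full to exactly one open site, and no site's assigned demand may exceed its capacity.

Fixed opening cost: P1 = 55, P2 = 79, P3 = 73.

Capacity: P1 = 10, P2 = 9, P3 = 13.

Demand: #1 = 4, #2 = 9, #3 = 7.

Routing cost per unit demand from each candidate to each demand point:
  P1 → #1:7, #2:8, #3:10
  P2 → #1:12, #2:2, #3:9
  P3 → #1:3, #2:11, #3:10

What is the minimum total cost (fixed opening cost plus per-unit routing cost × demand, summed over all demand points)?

252

Open {P2, P3}; cheapest assignment that respects the capacities:
  P2 (cap 9, load 9): #2 — cost 9×2 = 18
  P3 (cap 13, load 11): #1, #3 — cost 4×3 + 7×10 = 82
  Shipping 100, fixed 152 → total 252.
  Any other capacity-feasible assignment to {P2, P3} ships for at least 100.
Compare {P1, P3}: its best feasible assignment gives total 282.
Compare {P1, P2, P3}: its best feasible assignment gives total 307.
Every other set of open sites that can feasibly serve all demand totals ≥ 282 even under its best assignment. Minimum: 252.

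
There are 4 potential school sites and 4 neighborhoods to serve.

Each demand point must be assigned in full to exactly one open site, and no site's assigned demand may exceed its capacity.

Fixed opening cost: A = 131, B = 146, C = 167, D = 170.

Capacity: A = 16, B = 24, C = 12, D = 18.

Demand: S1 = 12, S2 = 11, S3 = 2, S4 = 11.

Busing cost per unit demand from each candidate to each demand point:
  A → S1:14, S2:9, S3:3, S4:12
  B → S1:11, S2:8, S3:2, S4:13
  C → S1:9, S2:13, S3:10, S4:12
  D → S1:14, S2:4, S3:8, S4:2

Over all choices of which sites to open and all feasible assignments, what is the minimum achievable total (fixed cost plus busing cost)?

574

Open {B, D}; cheapest assignment that respects the capacities:
  B (cap 24, load 23): S1, S2 — cost 12×11 + 11×8 = 220
  D (cap 18, load 13): S3, S4 — cost 2×8 + 11×2 = 38
  Shipping 258, fixed 316 → total 574.
  Any other capacity-feasible assignment to {B, D} ships for at least 258.
Compare {A, B}: its best feasible assignment gives total 635.
Compare {B, C}: its best feasible assignment gives total 656.
Every other set of open sites that can feasibly serve all demand totals ≥ 635 even under its best assignment. Minimum: 574.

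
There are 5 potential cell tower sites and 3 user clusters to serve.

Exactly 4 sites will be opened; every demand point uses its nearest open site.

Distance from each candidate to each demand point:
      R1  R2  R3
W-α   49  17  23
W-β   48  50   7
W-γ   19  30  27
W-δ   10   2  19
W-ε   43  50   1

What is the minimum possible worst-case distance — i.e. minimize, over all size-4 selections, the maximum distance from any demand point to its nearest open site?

10

Open {W-α, W-β, W-γ, W-δ}.
  Farthest demand point is R1 at distance 10 (to W-δ); all others are ≤ 10.
With {W-α, W-β, W-δ, W-ε} the worst case is 10.
With {W-α, W-γ, W-δ, W-ε} the worst case is 10.
No size-4 selection achieves below 10.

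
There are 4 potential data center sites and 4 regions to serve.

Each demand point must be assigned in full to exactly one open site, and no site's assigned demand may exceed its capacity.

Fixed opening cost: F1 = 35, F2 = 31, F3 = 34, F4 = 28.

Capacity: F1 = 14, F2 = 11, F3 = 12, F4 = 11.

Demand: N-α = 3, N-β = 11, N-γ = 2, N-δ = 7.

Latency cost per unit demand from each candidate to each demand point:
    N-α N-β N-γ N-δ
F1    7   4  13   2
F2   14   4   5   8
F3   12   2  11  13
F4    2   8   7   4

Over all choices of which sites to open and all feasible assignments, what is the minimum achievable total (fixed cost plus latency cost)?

152

Open {F1, F3}; cheapest assignment that respects the capacities:
  F1 (cap 14, load 12): N-α, N-γ, N-δ — cost 3×7 + 2×13 + 7×2 = 61
  F3 (cap 12, load 11): N-β — cost 11×2 = 22
  Shipping 83, fixed 69 → total 152.
  Any other capacity-feasible assignment to {F1, F3} ships for at least 83.
Compare {F1, F3, F4}: its best feasible assignment gives total 153.
Compare {F2, F3, F4}: its best feasible assignment gives total 159.
Every other set of open sites that can feasibly serve all demand totals ≥ 153 even under its best assignment. Minimum: 152.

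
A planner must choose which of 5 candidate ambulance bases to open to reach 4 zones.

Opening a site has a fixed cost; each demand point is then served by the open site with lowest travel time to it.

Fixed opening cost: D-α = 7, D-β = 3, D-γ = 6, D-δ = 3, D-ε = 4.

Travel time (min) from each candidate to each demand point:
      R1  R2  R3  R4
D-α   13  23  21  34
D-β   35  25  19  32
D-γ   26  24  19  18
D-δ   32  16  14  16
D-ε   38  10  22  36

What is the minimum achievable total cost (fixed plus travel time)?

67

Open {D-α, D-δ, D-ε}: assign each demand point to its cheapest open site.
  R1→D-α 13, R2→D-ε 10, R3→D-δ 14, R4→D-δ 16
  travel time 53, fixed 14 → total 67.
Compare {D-α, D-δ}: travel time 59 + fixed 10 = 69.
Compare {D-α, D-β, D-δ, D-ε}: travel time 53 + fixed 17 = 70.
Compare {D-α, D-β, D-δ}: travel time 59 + fixed 13 = 72.
All other subsets cost ≥ 69. Minimum total cost: 67.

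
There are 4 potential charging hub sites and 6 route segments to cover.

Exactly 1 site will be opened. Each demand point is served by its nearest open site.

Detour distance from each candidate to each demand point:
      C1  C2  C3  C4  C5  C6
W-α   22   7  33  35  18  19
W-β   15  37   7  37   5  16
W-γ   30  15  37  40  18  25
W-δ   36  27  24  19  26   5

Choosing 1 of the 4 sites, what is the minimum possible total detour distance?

Open {W-β}.
  C1→W-β 15, C2→W-β 37, C3→W-β 7, C4→W-β 37, C5→W-β 5, C6→W-β 16  ⇒ total 117.
Compare {W-α}: total 134.
Compare {W-δ}: total 137.
No size-1 selection does better; minimum is 117.

117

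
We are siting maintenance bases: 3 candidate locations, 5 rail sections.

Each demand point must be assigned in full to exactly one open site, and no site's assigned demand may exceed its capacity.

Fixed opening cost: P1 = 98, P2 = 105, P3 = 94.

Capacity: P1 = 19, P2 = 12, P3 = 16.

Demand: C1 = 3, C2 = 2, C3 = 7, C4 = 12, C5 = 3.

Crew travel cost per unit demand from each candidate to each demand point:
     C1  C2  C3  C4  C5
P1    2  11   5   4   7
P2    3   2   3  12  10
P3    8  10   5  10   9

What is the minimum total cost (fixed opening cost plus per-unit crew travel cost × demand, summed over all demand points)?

Open {P1, P2}; cheapest assignment that respects the capacities:
  P1 (cap 19, load 18): C1, C4, C5 — cost 3×2 + 12×4 + 3×7 = 75
  P2 (cap 12, load 9): C2, C3 — cost 2×2 + 7×3 = 25
  Shipping 100, fixed 203 → total 303.
  Any other capacity-feasible assignment to {P1, P2} ships for at least 100.
Compare {P1, P3}: its best feasible assignment gives total 322.
Compare {P2, P3}: its best feasible assignment gives total 380.
Every other set of open sites that can feasibly serve all demand totals ≥ 322 even under its best assignment. Minimum: 303.

303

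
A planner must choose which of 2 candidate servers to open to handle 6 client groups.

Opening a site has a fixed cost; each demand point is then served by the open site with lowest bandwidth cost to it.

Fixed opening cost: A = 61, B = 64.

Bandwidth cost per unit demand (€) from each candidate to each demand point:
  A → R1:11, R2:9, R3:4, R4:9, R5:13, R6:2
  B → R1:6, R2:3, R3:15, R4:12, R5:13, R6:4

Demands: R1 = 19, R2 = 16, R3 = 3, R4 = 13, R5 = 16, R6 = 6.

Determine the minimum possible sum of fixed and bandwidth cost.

Open {A, B}: assign each demand point to its cheapest open site.
  R1→B 19×6=114, R2→B 16×3=48, R3→A 3×4=12, R4→A 13×9=117, R5→A 16×13=208, R6→A 6×2=12
  bandwidth cost 511, fixed 125 → total 636.
Compare {B}: bandwidth cost 595 + fixed 64 = 659.
Compare {A}: bandwidth cost 702 + fixed 61 = 763.

636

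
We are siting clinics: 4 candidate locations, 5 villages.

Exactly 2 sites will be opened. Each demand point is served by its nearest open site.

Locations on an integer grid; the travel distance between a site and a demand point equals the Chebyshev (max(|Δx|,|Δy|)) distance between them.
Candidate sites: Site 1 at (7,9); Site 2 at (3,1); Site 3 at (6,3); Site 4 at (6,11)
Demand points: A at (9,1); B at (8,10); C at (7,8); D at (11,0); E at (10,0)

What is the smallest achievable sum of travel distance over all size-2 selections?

14

Open {Site 1, Site 3}.
  A→Site 3 3, B→Site 1 1, C→Site 1 1, D→Site 3 5, E→Site 3 4  ⇒ total 14.
Compare {Site 3, Site 4}: total 17.
Compare {Site 1, Site 2}: total 23.
No size-2 selection does better; minimum is 14.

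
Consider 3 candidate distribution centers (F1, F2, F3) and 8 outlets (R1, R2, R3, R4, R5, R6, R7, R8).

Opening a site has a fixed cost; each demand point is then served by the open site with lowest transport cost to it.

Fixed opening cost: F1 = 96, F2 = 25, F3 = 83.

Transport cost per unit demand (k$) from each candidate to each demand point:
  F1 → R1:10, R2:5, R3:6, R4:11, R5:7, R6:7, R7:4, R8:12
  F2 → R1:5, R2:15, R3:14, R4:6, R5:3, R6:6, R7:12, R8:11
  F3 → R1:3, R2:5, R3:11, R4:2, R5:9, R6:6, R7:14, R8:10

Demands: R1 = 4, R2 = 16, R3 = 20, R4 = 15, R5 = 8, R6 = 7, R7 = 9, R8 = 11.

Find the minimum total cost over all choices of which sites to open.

Open {F1, F2}: assign each demand point to its cheapest open site.
  R1→F2 4×5=20, R2→F1 16×5=80, R3→F1 20×6=120, R4→F2 15×6=90, R5→F2 8×3=24, R6→F2 7×6=42, R7→F1 9×4=36, R8→F2 11×11=121
  transport cost 533, fixed 121 → total 654.
Compare {F1, F2, F3}: transport cost 454 + fixed 204 = 658.
Compare {F1, F3}: transport cost 486 + fixed 179 = 665.
Compare {F2, F3}: transport cost 626 + fixed 108 = 734.
All other subsets cost ≥ 658. Minimum total cost: 654.

654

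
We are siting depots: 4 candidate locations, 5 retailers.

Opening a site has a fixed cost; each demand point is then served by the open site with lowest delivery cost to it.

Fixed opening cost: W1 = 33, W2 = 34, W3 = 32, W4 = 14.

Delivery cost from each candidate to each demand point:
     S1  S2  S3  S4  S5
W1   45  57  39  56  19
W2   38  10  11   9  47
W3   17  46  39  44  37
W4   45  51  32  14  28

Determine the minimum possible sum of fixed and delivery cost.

Open {W2, W4}: assign each demand point to its cheapest open site.
  S1→W2 38, S2→W2 10, S3→W2 11, S4→W2 9, S5→W4 28
  delivery cost 96, fixed 48 → total 144.
Compare {W2}: delivery cost 115 + fixed 34 = 149.
Compare {W2, W3}: delivery cost 84 + fixed 66 = 150.
Compare {W1, W2}: delivery cost 87 + fixed 67 = 154.
All other subsets cost ≥ 149. Minimum total cost: 144.

144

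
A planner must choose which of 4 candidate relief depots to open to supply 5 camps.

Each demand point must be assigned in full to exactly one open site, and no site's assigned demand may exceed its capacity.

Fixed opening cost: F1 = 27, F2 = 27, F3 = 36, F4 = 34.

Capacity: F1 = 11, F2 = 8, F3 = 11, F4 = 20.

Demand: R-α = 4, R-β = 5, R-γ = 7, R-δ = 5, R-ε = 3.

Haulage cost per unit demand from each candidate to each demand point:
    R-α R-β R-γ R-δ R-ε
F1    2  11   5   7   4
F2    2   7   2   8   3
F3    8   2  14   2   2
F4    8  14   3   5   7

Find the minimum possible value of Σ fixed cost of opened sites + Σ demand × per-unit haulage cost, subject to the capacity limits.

144

Open {F1, F2, F3}; cheapest assignment that respects the capacities:
  F1 (cap 11, load 7): R-α, R-ε — cost 4×2 + 3×4 = 20
  F2 (cap 8, load 7): R-γ — cost 7×2 = 14
  F3 (cap 11, load 10): R-β, R-δ — cost 5×2 + 5×2 = 20
  Shipping 54, fixed 90 → total 144.
  Any other capacity-feasible assignment to {F1, F2, F3} ships for at least 54.
Compare {F2, F3, F4}: its best feasible assignment gives total 155.
Compare {F1, F3, F4}: its best feasible assignment gives total 158.
Every other set of open sites that can feasibly serve all demand totals ≥ 155 even under its best assignment. Minimum: 144.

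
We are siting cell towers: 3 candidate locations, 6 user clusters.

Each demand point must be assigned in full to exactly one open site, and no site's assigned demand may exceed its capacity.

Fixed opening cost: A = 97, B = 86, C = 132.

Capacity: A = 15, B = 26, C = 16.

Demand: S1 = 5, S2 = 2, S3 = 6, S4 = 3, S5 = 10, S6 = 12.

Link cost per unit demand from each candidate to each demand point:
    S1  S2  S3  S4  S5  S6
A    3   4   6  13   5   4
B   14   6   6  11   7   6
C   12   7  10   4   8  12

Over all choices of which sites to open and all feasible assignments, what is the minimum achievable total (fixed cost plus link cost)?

401

Open {A, B}; cheapest assignment that respects the capacities:
  A (cap 15, load 15): S1, S5 — cost 5×3 + 10×5 = 65
  B (cap 26, load 23): S2, S3, S4, S6 — cost 2×6 + 6×6 + 3×11 + 12×6 = 153
  Shipping 218, fixed 183 → total 401.
  Any other capacity-feasible assignment to {A, B} ships for at least 218.
Compare {B, C}: its best feasible assignment gives total 500.
Compare {A, B, C}: its best feasible assignment gives total 512.
Every other set of open sites that can feasibly serve all demand totals ≥ 500 even under its best assignment. Minimum: 401.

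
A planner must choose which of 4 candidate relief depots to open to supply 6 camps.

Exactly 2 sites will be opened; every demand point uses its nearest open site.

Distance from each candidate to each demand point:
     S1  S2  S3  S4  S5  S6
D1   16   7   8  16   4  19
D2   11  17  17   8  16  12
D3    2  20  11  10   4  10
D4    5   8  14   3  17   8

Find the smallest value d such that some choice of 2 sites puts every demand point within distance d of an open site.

8

Open {D1, D4}.
  Farthest demand point is S3 at distance 8 (to D1); all others are ≤ 8.
With {D1, D3} the worst case is 10.
With {D3, D4} the worst case is 11.
No size-2 selection achieves below 8.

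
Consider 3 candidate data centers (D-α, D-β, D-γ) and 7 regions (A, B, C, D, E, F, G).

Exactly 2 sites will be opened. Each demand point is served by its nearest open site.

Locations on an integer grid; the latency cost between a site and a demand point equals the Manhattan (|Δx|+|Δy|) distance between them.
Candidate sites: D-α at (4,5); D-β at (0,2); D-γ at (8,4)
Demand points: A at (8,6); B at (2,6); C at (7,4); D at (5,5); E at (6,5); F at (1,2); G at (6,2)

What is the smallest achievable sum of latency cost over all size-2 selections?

19

Open {D-α, D-γ}.
  A→D-γ 2, B→D-α 3, C→D-γ 1, D→D-α 1, E→D-α 2, F→D-α 6, G→D-γ 4  ⇒ total 19.
Compare {D-α, D-β}: total 21.
Compare {D-β, D-γ}: total 21.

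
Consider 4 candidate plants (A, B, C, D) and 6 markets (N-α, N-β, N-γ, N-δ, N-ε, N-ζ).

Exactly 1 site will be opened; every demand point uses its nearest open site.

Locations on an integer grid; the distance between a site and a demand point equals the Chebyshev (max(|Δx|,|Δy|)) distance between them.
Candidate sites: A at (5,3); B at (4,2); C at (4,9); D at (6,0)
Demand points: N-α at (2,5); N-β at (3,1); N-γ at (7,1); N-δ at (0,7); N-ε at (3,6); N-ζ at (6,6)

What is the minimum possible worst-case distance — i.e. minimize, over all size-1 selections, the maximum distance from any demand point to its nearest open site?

5

Open {A}.
  Farthest demand point is N-δ at distance 5 (to A); all others are ≤ 5.
With {B} the worst case is 5.
With {D} the worst case is 7.
No size-1 selection achieves below 5.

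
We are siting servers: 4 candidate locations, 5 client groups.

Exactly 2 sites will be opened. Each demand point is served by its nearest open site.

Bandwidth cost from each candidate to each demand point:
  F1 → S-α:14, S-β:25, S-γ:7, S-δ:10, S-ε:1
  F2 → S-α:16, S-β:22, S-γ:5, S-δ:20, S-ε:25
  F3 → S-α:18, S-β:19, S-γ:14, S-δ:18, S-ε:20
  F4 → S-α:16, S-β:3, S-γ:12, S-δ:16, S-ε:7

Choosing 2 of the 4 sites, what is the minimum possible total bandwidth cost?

35

Open {F1, F4}.
  S-α→F1 14, S-β→F4 3, S-γ→F1 7, S-δ→F1 10, S-ε→F1 1  ⇒ total 35.
Compare {F2, F4}: total 47.
Compare {F1, F3}: total 51.
No size-2 selection does better; minimum is 35.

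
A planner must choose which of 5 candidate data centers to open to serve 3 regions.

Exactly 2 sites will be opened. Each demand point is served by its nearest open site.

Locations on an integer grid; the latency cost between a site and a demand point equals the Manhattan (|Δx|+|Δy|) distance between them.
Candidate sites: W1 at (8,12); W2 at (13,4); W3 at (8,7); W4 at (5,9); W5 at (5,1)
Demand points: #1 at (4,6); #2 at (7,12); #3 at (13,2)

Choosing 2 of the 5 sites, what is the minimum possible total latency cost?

Open {W2, W4}.
  #1→W4 4, #2→W4 5, #3→W2 2  ⇒ total 11.
Compare {W1, W2}: total 13.
Compare {W2, W3}: total 13.
No size-2 selection does better; minimum is 11.

11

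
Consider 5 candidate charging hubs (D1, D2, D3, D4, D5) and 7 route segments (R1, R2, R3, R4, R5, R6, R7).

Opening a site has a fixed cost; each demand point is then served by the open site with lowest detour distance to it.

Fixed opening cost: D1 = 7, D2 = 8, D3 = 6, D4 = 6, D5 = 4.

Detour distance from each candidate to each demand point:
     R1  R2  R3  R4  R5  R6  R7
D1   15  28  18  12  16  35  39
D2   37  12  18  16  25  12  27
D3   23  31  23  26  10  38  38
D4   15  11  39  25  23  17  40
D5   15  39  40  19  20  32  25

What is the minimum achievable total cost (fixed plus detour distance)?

126

Open {D2, D3, D5}: assign each demand point to its cheapest open site.
  R1→D5 15, R2→D2 12, R3→D2 18, R4→D2 16, R5→D3 10, R6→D2 12, R7→D5 25
  detour distance 108, fixed 18 → total 126.
Compare {D1, D2}: detour distance 112 + fixed 15 = 127.
Compare {D1, D2, D3}: detour distance 106 + fixed 21 = 127.
Compare {D1, D2, D5}: detour distance 110 + fixed 19 = 129.
All other subsets cost ≥ 127. Minimum total cost: 126.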